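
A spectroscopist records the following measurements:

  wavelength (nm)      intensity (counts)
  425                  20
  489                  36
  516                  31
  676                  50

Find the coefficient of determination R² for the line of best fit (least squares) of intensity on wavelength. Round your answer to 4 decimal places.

n = 4, Σx = 2106, Σy = 137, Σxy = 75900, Σx² = 1142978, Σy² = 5157
Sxx = Σx² − (Σx)²/n = 1142978 − 1108809 = 34169
Sxy = Σxy − (Σx)(Σy)/n = 75900 − 72130.5 = 3769.5
Syy = Σy² − (Σy)²/n = 5157 − 4692.25 = 464.75
R² = Sxy²/(Sxx·Syy) = (3769.5)²/(34169·464.75) = 0.894779

0.8948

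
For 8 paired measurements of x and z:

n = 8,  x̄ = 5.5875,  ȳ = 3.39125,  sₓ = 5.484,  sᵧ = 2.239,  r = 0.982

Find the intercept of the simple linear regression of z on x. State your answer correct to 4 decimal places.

b = r · sᵧ/sₓ = 0.982 · 2.239/5.484 = 0.400930
a = ȳ − b·x̄ = 3.39125 − 0.400930·5.5875 = 1.151056

1.1511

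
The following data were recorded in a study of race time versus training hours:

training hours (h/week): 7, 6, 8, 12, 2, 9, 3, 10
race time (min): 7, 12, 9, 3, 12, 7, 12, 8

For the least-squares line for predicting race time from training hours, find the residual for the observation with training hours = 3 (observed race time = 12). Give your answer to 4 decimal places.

-0.1546

n = 8, Σx = 57, Σy = 70, Σxy = 432, Σx² = 487
Sxx = Σx² − (Σx)²/n = 487 − 406.125 = 80.875
Sxy = Σxy − (Σx)(Σy)/n = 432 − 498.75 = -66.75
b = Sxy/Sxx = -66.75/80.875 = -0.825348
a = ȳ − b·x̄ = 8.75 − (-0.825348)·7.125 = 14.630603
ŷ(3) = 14.630603 + (-0.825348)·3 = 12.154560
residual = y − ŷ = 12 − 12.154560 = -0.154560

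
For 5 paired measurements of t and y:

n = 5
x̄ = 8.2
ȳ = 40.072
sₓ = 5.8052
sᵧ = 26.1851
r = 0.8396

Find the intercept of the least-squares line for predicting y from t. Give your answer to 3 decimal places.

9.018

b = r · sᵧ/sₓ = 0.8396 · 26.1851/5.8052 = 3.787124
a = ȳ − b·x̄ = 40.072 − 3.787124·8.2 = 9.017586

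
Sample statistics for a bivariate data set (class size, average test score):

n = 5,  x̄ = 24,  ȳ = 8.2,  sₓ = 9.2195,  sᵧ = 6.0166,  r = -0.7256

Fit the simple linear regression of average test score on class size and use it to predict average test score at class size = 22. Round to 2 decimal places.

9.15

b = r · sᵧ/sₓ = -0.7256 · 6.0166/9.2195 = -0.473523
a = ȳ − b·x̄ = 8.2 − (-0.473523)·24 = 19.564551
ŷ(22) = a + b·22 = 19.564551 + (-0.473523)·22 = 9.147046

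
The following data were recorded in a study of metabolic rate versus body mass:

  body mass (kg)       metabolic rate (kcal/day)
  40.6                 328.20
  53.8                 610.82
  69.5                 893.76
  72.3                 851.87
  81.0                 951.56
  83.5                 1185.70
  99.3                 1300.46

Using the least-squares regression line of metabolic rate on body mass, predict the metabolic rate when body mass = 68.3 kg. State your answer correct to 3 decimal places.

n = 7, Σx = 500, Σy = 6122.37, Σxy = 475111.545, Σx² = 37994.08
Sxx = Σx² − (Σx)²/n = 37994.08 − 35714.285714 = 2279.794286
Sxy = Σxy − (Σx)(Σy)/n = 475111.545 − 437312.142857 = 37799.402143
b = Sxy/Sxx = 37799.402143/2279.794286 = 16.580181
a = ȳ − b·x̄ = 874.624286 − 16.580181·71.428571 = -309.674365
ŷ(68.3) = a + b·68.3 = -309.674365 + 16.580181·68.3 = 822.752005

822.752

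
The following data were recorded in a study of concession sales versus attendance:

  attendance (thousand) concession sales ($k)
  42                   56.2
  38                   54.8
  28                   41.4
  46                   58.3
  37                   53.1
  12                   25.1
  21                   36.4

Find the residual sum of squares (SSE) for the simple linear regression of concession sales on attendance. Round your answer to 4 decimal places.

16.6310

n = 7, Σx = 224, Σy = 325.3, Σxy = 11314.1, Σx² = 8062, Σy² = 16048.91
Sxx = Σx² − (Σx)²/n = 8062 − 7168 = 894
Sxy = Σxy − (Σx)(Σy)/n = 11314.1 − 10409.6 = 904.5
Syy = Σy² − (Σy)²/n = 16048.91 − 15117.155714 = 931.754286
b = Sxy/Sxx = 904.5/894 = 1.011745
SSE = Syy − b·Sxy = 931.754286 − 1.011745·904.5 = 16.630964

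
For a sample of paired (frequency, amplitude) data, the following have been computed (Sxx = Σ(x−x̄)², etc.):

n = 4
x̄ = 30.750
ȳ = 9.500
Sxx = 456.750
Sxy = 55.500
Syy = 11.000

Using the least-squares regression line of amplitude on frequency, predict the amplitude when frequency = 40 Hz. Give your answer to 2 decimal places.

b = Sxy/Sxx = 55.5/456.75 = 0.121511
a = ȳ − b·x̄ = 9.5 − 0.121511·30.75 = 5.763547
ŷ(40) = a + b·40 = 5.763547 + 0.121511·40 = 10.623974

10.62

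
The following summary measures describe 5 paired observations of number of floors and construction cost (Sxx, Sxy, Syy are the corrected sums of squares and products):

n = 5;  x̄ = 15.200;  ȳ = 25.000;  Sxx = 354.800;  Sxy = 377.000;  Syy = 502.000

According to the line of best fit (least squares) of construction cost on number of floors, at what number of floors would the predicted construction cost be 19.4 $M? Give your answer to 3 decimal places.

b = Sxy/Sxx = 377/354.8 = 1.062570
a = ȳ − b·x̄ = 25 − 1.062570·15.2 = 8.848929
Set a + b·x = 19.4: x = (19.4 − 8.848929) / 1.062570 = 9.929761

9.930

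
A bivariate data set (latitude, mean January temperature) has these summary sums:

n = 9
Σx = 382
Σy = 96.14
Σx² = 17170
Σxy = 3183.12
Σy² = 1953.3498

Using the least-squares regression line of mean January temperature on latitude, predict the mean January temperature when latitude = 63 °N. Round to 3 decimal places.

Sxx = Σx² − (Σx)²/n = 17170 − 16213.777778 = 956.222222
Sxy = Σxy − (Σx)(Σy)/n = 3183.12 − 4080.608889 = -897.488889
b = Sxy/Sxx = -897.488889/956.222222 = -0.938578
a = ȳ − b·x̄ = 10.682222 − (-0.938578)·42.444444 = 50.519633
ŷ(63) = a + b·63 = 50.519633 + (-0.938578)·63 = -8.610765

-8.611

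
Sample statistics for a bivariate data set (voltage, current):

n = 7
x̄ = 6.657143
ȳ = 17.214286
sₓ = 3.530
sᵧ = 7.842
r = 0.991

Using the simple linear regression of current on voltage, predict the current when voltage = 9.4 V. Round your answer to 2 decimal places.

b = r · sᵧ/sₓ = 0.991 · 7.842/3.53 = 2.201536
a = ȳ − b·x̄ = 17.214286 − 2.201536·6.657143 = 2.558346
ŷ(9.4) = a + b·9.4 = 2.558346 + 2.201536·9.4 = 23.252784

23.25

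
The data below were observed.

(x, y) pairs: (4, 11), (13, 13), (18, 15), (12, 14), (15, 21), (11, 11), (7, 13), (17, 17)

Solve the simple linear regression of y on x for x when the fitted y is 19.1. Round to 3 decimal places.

22.592

n = 8, Σx = 97, Σy = 115, Σxy = 1467, Σx² = 1337
Sxx = Σx² − (Σx)²/n = 1337 − 1176.125 = 160.875
Sxy = Σxy − (Σx)(Σy)/n = 1467 − 1394.375 = 72.625
b = Sxy/Sxx = 72.625/160.875 = 0.451437
a = ȳ − b·x̄ = 14.375 − 0.451437·12.125 = 8.901321
Set a + b·x = 19.1: x = (19.1 − 8.901321) / 0.451437 = 22.591566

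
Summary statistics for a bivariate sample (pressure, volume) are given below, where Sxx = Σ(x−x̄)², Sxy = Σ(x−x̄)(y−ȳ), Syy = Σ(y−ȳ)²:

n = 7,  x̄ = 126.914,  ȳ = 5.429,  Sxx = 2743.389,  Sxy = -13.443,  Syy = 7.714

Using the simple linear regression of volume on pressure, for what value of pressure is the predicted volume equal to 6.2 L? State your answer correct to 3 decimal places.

b = Sxy/Sxx = -13.443/2743.389 = -0.004900
a = ȳ − b·x̄ = 5.429 − (-0.004900)·126.914 = 6.050897
Set a + b·x = 6.2: x = (6.2 − 6.050897) / (-0.004900) = -30.428328

-30.428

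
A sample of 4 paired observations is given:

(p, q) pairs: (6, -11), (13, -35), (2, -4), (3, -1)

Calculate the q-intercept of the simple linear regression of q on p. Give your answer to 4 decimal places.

n = 4, Σx = 24, Σy = -51, Σxy = -532, Σx² = 218
Sxx = Σx² − (Σx)²/n = 218 − 144 = 74
Sxy = Σxy − (Σx)(Σy)/n = -532 − (-306) = -226
b = Sxy/Sxx = -226/74 = -3.054054
a = ȳ − b·x̄ = -12.75 − (-3.054054)·6 = 5.574324

5.5743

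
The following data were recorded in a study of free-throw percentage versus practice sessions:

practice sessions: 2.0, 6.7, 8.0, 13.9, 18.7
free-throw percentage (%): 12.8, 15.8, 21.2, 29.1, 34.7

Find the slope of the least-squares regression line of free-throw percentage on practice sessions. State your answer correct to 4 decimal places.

n = 5, Σx = 49.3, Σy = 113.6, Σxy = 1354.44, Σx² = 655.79
Sxx = Σx² − (Σx)²/n = 655.79 − 486.098 = 169.692
Sxy = Σxy − (Σx)(Σy)/n = 1354.44 − 1120.096 = 234.344
b = Sxy/Sxx = 234.344/169.692 = 1.380996

1.3810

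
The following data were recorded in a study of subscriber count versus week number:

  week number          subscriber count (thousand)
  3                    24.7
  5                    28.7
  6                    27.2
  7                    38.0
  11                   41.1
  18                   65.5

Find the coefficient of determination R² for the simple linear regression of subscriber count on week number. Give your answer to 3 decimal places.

n = 6, Σx = 50, Σy = 225.2, Σxy = 2277.9, Σx² = 564, Σy² = 9597.08
Sxx = Σx² − (Σx)²/n = 564 − 416.666667 = 147.333333
Sxy = Σxy − (Σx)(Σy)/n = 2277.9 − 1876.666667 = 401.233333
Syy = Σy² − (Σy)²/n = 9597.08 − 8452.506667 = 1144.573333
R² = Sxy²/(Sxx·Syy) = (401.233333)²/(147.333333·1144.573333) = 0.954661

0.955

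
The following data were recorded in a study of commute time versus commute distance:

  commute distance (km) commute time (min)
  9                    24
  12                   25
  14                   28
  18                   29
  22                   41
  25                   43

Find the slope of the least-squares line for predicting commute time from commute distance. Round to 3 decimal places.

n = 6, Σx = 100, Σy = 190, Σxy = 3407, Σx² = 1854
Sxx = Σx² − (Σx)²/n = 1854 − 1666.666667 = 187.333333
Sxy = Σxy − (Σx)(Σy)/n = 3407 − 3166.666667 = 240.333333
b = Sxy/Sxx = 240.333333/187.333333 = 1.282918

1.283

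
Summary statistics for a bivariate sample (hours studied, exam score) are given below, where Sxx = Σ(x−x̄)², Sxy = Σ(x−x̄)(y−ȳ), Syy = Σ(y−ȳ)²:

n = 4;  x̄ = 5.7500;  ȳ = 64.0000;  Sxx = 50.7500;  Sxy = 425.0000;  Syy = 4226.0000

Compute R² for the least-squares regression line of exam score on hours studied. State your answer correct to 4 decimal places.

0.8422

R² = Sxy²/(Sxx·Syy) = (425)²/(50.75·4226) = 0.842194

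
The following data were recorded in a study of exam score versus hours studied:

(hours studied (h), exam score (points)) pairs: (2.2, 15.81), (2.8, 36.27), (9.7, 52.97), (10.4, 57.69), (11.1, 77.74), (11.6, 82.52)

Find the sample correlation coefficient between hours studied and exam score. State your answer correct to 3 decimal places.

n = 6, Σx = 47.8, Σy = 323, Σxy = 3070.269, Σx² = 472.7, Σy² = 20552.484
Sxx = Σx² − (Σx)²/n = 472.7 − 380.806667 = 91.893333
Sxy = Σxy − (Σx)(Σy)/n = 3070.269 − 2573.233333 = 497.035667
Syy = Σy² − (Σy)²/n = 20552.484 − 17388.166667 = 3164.317333
r = Sxy/√(Sxx·Syy) = 497.035667/√(290779.667484) = 497.035667/539.239898 = 0.921734

0.922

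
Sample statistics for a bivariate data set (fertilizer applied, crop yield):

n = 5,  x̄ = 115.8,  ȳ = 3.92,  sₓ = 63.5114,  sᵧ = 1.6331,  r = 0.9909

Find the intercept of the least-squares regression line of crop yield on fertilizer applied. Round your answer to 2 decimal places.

b = r · sᵧ/sₓ = 0.9909 · 1.6331/63.5114 = 0.025480
a = ȳ − b·x̄ = 3.92 − 0.025480·115.8 = 0.969474

0.97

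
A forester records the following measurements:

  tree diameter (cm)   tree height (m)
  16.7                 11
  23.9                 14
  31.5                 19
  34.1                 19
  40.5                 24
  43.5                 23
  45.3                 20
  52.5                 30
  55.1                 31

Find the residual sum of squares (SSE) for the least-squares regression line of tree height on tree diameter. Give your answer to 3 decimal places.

n = 9, Σx = 343.1, Σy = 191, Σxy = 7926.3, Σx² = 14382.01, Σy² = 4405
Sxx = Σx² − (Σx)²/n = 14382.01 − 13079.734444 = 1302.275556
Sxy = Σxy − (Σx)(Σy)/n = 7926.3 − 7281.344444 = 644.955556
Syy = Σy² − (Σy)²/n = 4405 − 4053.444444 = 351.555556
b = Sxy/Sxx = 644.955556/1302.275556 = 0.495253
SSE = Syy − b·Sxy = 351.555556 − 0.495253·644.955556 = 32.139540

32.140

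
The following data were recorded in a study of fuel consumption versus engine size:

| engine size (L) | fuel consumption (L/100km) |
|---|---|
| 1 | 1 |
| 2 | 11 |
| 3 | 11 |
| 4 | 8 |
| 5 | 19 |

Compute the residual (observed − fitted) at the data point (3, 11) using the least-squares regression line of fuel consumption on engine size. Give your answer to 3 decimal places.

1.000

n = 5, Σx = 15, Σy = 50, Σxy = 183, Σx² = 55
Sxx = Σx² − (Σx)²/n = 55 − 45 = 10
Sxy = Σxy − (Σx)(Σy)/n = 183 − 150 = 33
b = Sxy/Sxx = 33/10 = 3.3
a = ȳ − b·x̄ = 10 − 3.3·3 = 0.1
ŷ(3) = 0.1 + 3.3·3 = 10
residual = y − ŷ = 11 − 10 = 1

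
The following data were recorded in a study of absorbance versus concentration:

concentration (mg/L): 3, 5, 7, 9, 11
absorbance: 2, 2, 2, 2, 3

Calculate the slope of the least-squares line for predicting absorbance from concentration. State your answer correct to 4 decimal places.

n = 5, Σx = 35, Σy = 11, Σxy = 81, Σx² = 285
Sxx = Σx² − (Σx)²/n = 285 − 245 = 40
Sxy = Σxy − (Σx)(Σy)/n = 81 − 77 = 4
b = Sxy/Sxx = 4/40 = 0.1

0.1000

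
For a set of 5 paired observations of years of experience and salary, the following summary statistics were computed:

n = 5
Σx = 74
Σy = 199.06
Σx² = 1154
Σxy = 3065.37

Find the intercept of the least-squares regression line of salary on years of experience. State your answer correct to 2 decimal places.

9.79

Sxx = Σx² − (Σx)²/n = 1154 − 1095.2 = 58.8
Sxy = Σxy − (Σx)(Σy)/n = 3065.37 − 2946.088 = 119.282
b = Sxy/Sxx = 119.282/58.8 = 2.028605
a = ȳ − b·x̄ = 39.812 − 2.028605·14.8 = 9.788639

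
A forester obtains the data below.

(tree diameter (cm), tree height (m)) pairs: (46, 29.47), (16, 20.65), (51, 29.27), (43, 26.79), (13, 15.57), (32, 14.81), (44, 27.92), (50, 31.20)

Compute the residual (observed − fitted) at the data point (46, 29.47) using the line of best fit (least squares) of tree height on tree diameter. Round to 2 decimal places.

1.65

n = 8, Σx = 295, Σy = 195.68, Σxy = 7795.57, Σx² = 12451
Sxx = Σx² − (Σx)²/n = 12451 − 10878.125 = 1572.875
Sxy = Σxy − (Σx)(Σy)/n = 7795.57 − 7215.7 = 579.87
b = Sxy/Sxx = 579.87/1572.875 = 0.368669
a = ȳ − b·x̄ = 24.46 − 0.368669·36.875 = 10.865337
ŷ(46) = 10.865337 + 0.368669·46 = 27.824103
residual = y − ŷ = 29.47 − 27.824103 = 1.645897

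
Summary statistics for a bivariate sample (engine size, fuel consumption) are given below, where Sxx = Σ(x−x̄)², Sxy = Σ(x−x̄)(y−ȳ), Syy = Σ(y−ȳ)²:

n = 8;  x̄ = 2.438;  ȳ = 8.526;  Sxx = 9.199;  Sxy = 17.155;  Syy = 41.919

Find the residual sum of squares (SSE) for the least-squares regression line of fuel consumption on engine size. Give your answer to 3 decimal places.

b = Sxy/Sxx = 17.155/9.199 = 1.864877
SSE = Syy − b·Sxy = 41.919 − 1.864877·17.155 = 9.927042

9.927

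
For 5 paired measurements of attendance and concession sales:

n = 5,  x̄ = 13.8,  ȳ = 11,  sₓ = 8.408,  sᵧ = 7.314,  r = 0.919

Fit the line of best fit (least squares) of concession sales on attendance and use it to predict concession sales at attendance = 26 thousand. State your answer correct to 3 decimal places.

20.753

b = r · sᵧ/sₓ = 0.919 · 7.314/8.408 = 0.799425
a = ȳ − b·x̄ = 11 − 0.799425·13.8 = -0.032066
ŷ(26) = a + b·26 = -0.032066 + 0.799425·26 = 20.752986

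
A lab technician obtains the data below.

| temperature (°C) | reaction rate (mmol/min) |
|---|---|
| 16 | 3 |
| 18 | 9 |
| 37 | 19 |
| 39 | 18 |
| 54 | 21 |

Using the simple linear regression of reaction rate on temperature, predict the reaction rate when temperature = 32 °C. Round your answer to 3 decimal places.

n = 5, Σx = 164, Σy = 70, Σxy = 2749, Σx² = 6386
Sxx = Σx² − (Σx)²/n = 6386 − 5379.2 = 1006.8
Sxy = Σxy − (Σx)(Σy)/n = 2749 − 2296 = 453
b = Sxy/Sxx = 453/1006.8 = 0.449940
a = ȳ − b·x̄ = 14 − 0.449940·32.8 = -0.758045
ŷ(32) = a + b·32 = -0.758045 + 0.449940·32 = 13.640048

13.640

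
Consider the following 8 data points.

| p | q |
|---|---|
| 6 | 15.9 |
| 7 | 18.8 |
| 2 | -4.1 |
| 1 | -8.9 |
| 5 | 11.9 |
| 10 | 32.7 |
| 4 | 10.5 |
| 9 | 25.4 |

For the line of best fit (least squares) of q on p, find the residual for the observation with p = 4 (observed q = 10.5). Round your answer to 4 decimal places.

4.2586

n = 8, Σx = 44, Σy = 102.2, Σxy = 867, Σx² = 312
Sxx = Σx² − (Σx)²/n = 312 − 242 = 70
Sxy = Σxy − (Σx)(Σy)/n = 867 − 562.1 = 304.9
b = Sxy/Sxx = 304.9/70 = 4.355714
a = ȳ − b·x̄ = 12.775 − 4.355714·5.5 = -11.181429
ŷ(4) = -11.181429 + 4.355714·4 = 6.241429
residual = y − ŷ = 10.5 − 6.241429 = 4.258571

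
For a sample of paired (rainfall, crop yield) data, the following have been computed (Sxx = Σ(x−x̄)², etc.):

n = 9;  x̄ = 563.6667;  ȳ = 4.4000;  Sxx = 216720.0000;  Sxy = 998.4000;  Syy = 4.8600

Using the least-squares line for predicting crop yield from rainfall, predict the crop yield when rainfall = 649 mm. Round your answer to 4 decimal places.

4.7931

b = Sxy/Sxx = 998.4/216720 = 0.004607
a = ȳ − b·x̄ = 4.4 − 0.004607·563.6667 = 1.803263
ŷ(649) = a + b·649 = 1.803263 + 0.004607·649 = 4.793119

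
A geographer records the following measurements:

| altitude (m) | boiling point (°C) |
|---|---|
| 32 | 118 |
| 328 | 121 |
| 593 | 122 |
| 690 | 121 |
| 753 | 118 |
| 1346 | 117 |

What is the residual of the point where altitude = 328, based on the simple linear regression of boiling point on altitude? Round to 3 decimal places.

n = 6, Σx = 3742, Σy = 717, Σxy = 445636, Σx² = 3315082
Sxx = Σx² − (Σx)²/n = 3315082 − 2333760.666667 = 981321.333333
Sxy = Σxy − (Σx)(Σy)/n = 445636 − 447169 = -1533
b = Sxy/Sxx = -1533/981321.333333 = -0.001562
a = ȳ − b·x̄ = 119.5 − (-0.001562)·623.666667 = 120.474279
ŷ(328) = 120.474279 + (-0.001562)·328 = 119.961884
residual = y − ŷ = 121 − 119.961884 = 1.038116

1.038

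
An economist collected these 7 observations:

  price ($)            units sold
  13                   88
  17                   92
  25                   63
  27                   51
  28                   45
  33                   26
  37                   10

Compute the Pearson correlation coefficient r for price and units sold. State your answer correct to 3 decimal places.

n = 7, Σx = 180, Σy = 375, Σxy = 8148, Σx² = 5054, Σy² = 25579
Sxx = Σx² − (Σx)²/n = 5054 − 4628.571429 = 425.428571
Sxy = Σxy − (Σx)(Σy)/n = 8148 − 9642.857143 = -1494.857143
Syy = Σy² − (Σy)²/n = 25579 − 20089.285714 = 5489.714286
r = Sxy/√(Sxx·Syy) = -1494.857143/√(2335481.306122) = -1494.857143/1528.228159 = -0.978164

-0.978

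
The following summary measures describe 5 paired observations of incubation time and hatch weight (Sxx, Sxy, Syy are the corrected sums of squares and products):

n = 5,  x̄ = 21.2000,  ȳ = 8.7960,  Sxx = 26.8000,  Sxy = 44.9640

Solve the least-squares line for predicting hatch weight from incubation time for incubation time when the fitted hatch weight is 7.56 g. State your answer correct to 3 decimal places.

b = Sxy/Sxx = 44.964/26.8 = 1.677761
a = ȳ − b·x̄ = 8.796 − 1.677761·21.2 = -26.772537
Set a + b·x = 7.56: x = (7.56 − (-26.772537)) / 1.677761 = 20.463304

20.463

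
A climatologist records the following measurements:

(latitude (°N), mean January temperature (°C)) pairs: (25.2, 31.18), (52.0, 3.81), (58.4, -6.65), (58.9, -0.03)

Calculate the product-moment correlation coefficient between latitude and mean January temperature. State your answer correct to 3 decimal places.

-0.985

n = 4, Σx = 194.5, Σy = 28.31, Σxy = 593.729, Σx² = 10218.81, Σy² = 1030.9319
Sxx = Σx² − (Σx)²/n = 10218.81 − 9457.5625 = 761.2475
Sxy = Σxy − (Σx)(Σy)/n = 593.729 − 1376.57375 = -782.84475
Syy = Σy² − (Σy)²/n = 1030.9319 − 200.364025 = 830.567875
r = Sxy/√(Sxx·Syy) = -782.84475/√(632267.718424) = -782.84475/795.152638 = -0.984521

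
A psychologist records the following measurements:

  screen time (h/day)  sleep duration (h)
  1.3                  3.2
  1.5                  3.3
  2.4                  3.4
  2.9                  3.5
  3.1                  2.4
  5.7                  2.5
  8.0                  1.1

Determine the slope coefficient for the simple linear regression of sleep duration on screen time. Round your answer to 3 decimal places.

n = 7, Σx = 24.9, Σy = 19.4, Σxy = 57.91, Σx² = 124.21
Sxx = Σx² − (Σx)²/n = 124.21 − 88.572857 = 35.637143
Sxy = Σxy − (Σx)(Σy)/n = 57.91 − 69.008571 = -11.098571
b = Sxy/Sxx = -11.098571/35.637143 = -0.311433

-0.311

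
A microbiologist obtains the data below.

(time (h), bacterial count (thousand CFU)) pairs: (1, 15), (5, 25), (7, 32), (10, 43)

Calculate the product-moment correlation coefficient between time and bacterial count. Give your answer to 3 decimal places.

n = 4, Σx = 23, Σy = 115, Σxy = 794, Σx² = 175, Σy² = 3723
Sxx = Σx² − (Σx)²/n = 175 − 132.25 = 42.75
Sxy = Σxy − (Σx)(Σy)/n = 794 − 661.25 = 132.75
Syy = Σy² − (Σy)²/n = 3723 − 3306.25 = 416.75
r = Sxy/√(Sxx·Syy) = 132.75/√(17816.0625) = 132.75/133.476824 = 0.994555

0.995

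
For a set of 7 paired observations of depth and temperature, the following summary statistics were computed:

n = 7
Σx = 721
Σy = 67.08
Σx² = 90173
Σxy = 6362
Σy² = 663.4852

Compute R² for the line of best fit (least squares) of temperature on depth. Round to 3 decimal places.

0.911

Sxx = Σx² − (Σx)²/n = 90173 − 74263 = 15910
Sxy = Σxy − (Σx)(Σy)/n = 6362 − 6909.24 = -547.24
Syy = Σy² − (Σy)²/n = 663.4852 − 642.818057 = 20.667143
R² = Sxy²/(Sxx·Syy) = (-547.24)²/(15910·20.667143) = 0.910762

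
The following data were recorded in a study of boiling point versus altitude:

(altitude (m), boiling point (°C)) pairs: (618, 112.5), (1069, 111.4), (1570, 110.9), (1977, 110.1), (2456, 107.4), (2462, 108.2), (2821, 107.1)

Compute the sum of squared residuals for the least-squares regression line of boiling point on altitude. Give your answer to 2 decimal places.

n = 7, Σx = 12973, Σy = 767.6, Σxy = 1412684.2, Σx² = 27949535, Σy² = 84199.44
Sxx = Σx² − (Σx)²/n = 27949535 − 24042675.571429 = 3906859.428571
Sxy = Σxy − (Σx)(Σy)/n = 1412684.2 − 1422582.114286 = -9897.914286
Syy = Σy² − (Σy)²/n = 84199.44 − 84172.822857 = 26.617143
b = Sxy/Sxx = -9897.914286/3906859.428571 = -0.002533
SSE = Syy − b·Sxy = 26.617143 − (-0.002533)·(-9897.914286) = 1.541066

1.54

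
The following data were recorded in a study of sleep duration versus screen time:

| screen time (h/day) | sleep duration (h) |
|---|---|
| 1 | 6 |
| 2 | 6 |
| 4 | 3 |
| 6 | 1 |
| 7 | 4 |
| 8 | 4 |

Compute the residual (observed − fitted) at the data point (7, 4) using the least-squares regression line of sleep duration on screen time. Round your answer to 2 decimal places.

0.95

n = 6, Σx = 28, Σy = 24, Σxy = 96, Σx² = 170
Sxx = Σx² − (Σx)²/n = 170 − 130.666667 = 39.333333
Sxy = Σxy − (Σx)(Σy)/n = 96 − 112 = -16
b = Sxy/Sxx = -16/39.333333 = -0.406780
a = ȳ − b·x̄ = 4 − (-0.406780)·4.666667 = 5.898305
ŷ(7) = 5.898305 + (-0.406780)·7 = 3.050847
residual = y − ŷ = 4 − 3.050847 = 0.949153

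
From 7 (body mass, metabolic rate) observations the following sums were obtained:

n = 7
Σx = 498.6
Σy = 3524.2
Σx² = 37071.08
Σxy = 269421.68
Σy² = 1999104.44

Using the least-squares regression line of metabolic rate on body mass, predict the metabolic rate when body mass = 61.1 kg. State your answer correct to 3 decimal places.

383.738

Sxx = Σx² − (Σx)²/n = 37071.08 − 35514.565714 = 1556.514286
Sxy = Σxy − (Σx)(Σy)/n = 269421.68 − 251023.731429 = 18397.948571
b = Sxy/Sxx = 18397.948571/1556.514286 = 11.819968
a = ȳ − b·x̄ = 503.457143 − 11.819968·71.228571 = -338.462270
ŷ(61.1) = a + b·61.1 = -338.462270 + 11.819968·61.1 = 383.737756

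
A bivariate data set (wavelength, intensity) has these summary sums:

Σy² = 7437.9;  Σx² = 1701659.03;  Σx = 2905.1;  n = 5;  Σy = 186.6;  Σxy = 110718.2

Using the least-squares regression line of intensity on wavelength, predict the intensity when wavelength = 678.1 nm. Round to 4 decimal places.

53.5723

Sxx = Σx² − (Σx)²/n = 1701659.03 − 1687921.202 = 13737.828
Sxy = Σxy − (Σx)(Σy)/n = 110718.2 − 108418.332 = 2299.868
b = Sxy/Sxx = 2299.868/13737.828 = 0.167411
a = ȳ − b·x̄ = 37.32 − 0.167411·581.02 = -59.949329
ŷ(678.1) = a + b·678.1 = -59.949329 + 0.167411·678.1 = 53.572292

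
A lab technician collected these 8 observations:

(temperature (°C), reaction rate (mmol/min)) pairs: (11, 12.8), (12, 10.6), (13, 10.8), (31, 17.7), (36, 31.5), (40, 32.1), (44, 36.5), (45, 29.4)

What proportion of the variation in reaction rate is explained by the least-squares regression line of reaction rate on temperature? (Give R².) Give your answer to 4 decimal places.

0.8798

n = 8, Σx = 232, Σy = 181.4, Σxy = 6304.1, Σx² = 8252, Σy² = 4925.4
Sxx = Σx² − (Σx)²/n = 8252 − 6728 = 1524
Sxy = Σxy − (Σx)(Σy)/n = 6304.1 − 5260.6 = 1043.5
Syy = Σy² − (Σy)²/n = 4925.4 − 4113.245 = 812.155
R² = Sxy²/(Sxx·Syy) = (1043.5)²/(1524·812.155) = 0.879754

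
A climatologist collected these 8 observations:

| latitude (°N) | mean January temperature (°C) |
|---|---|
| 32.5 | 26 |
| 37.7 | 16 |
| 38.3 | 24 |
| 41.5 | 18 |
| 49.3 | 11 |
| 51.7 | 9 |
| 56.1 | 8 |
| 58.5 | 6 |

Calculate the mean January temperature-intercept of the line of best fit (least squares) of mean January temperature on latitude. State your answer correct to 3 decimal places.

48.815

n = 8, Σx = 365.6, Σy = 118, Σxy = 4921.8, Σx² = 17339.52
Sxx = Σx² − (Σx)²/n = 17339.52 − 16707.92 = 631.6
Sxy = Σxy − (Σx)(Σy)/n = 4921.8 − 5392.6 = -470.8
b = Sxy/Sxx = -470.8/631.6 = -0.745408
a = ȳ − b·x̄ = 14.75 − (-0.745408)·45.7 = 48.815168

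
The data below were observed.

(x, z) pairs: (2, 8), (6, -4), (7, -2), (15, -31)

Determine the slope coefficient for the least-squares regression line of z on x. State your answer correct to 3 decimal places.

n = 4, Σx = 30, Σy = -29, Σxy = -487, Σx² = 314
Sxx = Σx² − (Σx)²/n = 314 − 225 = 89
Sxy = Σxy − (Σx)(Σy)/n = -487 − (-217.5) = -269.5
b = Sxy/Sxx = -269.5/89 = -3.028090

-3.028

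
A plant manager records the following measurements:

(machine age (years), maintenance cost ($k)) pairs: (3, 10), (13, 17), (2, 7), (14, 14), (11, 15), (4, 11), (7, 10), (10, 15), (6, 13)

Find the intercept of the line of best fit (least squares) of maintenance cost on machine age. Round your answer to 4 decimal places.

n = 9, Σx = 70, Σy = 112, Σxy = 968, Σx² = 700
Sxx = Σx² − (Σx)²/n = 700 − 544.444444 = 155.555556
Sxy = Σxy − (Σx)(Σy)/n = 968 − 871.111111 = 96.888889
b = Sxy/Sxx = 96.888889/155.555556 = 0.622857
a = ȳ − b·x̄ = 12.444444 − 0.622857·7.777778 = 7.6

7.6000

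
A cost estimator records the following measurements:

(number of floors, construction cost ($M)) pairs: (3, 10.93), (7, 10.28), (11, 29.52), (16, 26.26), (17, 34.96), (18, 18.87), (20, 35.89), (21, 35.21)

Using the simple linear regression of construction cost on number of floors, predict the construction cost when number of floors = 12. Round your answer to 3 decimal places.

22.420

n = 8, Σx = 113, Σy = 201.92, Σxy = 3240.82, Σx² = 1889
Sxx = Σx² − (Σx)²/n = 1889 − 1596.125 = 292.875
Sxy = Σxy − (Σx)(Σy)/n = 3240.82 − 2852.12 = 388.7
b = Sxy/Sxx = 388.7/292.875 = 1.327187
a = ȳ − b·x̄ = 25.24 − 1.327187·14.125 = 6.493478
ŷ(12) = a + b·12 = 6.493478 + 1.327187·12 = 22.419727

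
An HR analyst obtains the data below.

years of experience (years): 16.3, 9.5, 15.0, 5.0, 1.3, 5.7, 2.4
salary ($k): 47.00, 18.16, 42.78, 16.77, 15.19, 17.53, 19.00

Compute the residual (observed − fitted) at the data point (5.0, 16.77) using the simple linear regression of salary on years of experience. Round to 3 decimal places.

-2.430

n = 7, Σx = 55.2, Σy = 176.43, Σxy = 1829.438, Σx² = 645.88
Sxx = Σx² − (Σx)²/n = 645.88 − 435.291429 = 210.588571
Sxy = Σxy − (Σx)(Σy)/n = 1829.438 − 1391.276571 = 438.161429
b = Sxy/Sxx = 438.161429/210.588571 = 2.080652
a = ȳ − b·x̄ = 25.204286 − 2.080652·7.885714 = 8.796862
ŷ(5.0) = 8.796862 + 2.080652·5 = 19.200120
residual = y − ŷ = 16.77 − 19.200120 = -2.430120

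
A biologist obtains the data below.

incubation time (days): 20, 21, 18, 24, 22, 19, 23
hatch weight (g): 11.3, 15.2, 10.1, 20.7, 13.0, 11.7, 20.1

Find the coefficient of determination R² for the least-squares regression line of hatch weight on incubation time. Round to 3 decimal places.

n = 7, Σx = 147, Σy = 102.1, Σxy = 2194.4, Σx² = 3115, Σy² = 1599.13
Sxx = Σx² − (Σx)²/n = 3115 − 3087 = 28
Sxy = Σxy − (Σx)(Σy)/n = 2194.4 − 2144.1 = 50.3
Syy = Σy² − (Σy)²/n = 1599.13 − 1489.201429 = 109.928571
R² = Sxy²/(Sxx·Syy) = (50.3)²/(28·109.928571) = 0.821992

0.822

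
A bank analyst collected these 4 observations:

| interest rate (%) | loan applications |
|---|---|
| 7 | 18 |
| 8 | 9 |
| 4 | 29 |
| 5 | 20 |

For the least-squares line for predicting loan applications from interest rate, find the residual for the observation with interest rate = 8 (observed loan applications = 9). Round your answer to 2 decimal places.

n = 4, Σx = 24, Σy = 76, Σxy = 414, Σx² = 154
Sxx = Σx² − (Σx)²/n = 154 − 144 = 10
Sxy = Σxy − (Σx)(Σy)/n = 414 − 456 = -42
b = Sxy/Sxx = -42/10 = -4.2
a = ȳ − b·x̄ = 19 − (-4.2)·6 = 44.2
ŷ(8) = 44.2 + (-4.2)·8 = 10.6
residual = y − ŷ = 9 − 10.6 = -1.6

-1.60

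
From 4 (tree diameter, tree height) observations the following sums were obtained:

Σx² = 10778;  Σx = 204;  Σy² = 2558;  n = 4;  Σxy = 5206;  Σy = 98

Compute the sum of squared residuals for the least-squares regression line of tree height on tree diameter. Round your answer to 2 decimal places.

Sxx = Σx² − (Σx)²/n = 10778 − 10404 = 374
Sxy = Σxy − (Σx)(Σy)/n = 5206 − 4998 = 208
Syy = Σy² − (Σy)²/n = 2558 − 2401 = 157
b = Sxy/Sxx = 208/374 = 0.556150
SSE = Syy − b·Sxy = 157 − 0.556150·208 = 41.320856

41.32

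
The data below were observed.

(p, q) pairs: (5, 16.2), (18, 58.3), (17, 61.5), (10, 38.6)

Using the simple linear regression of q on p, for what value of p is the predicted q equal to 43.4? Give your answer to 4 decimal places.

12.4255

n = 4, Σx = 50, Σy = 174.6, Σxy = 2561.9, Σx² = 738
Sxx = Σx² − (Σx)²/n = 738 − 625 = 113
Sxy = Σxy − (Σx)(Σy)/n = 2561.9 − 2182.5 = 379.4
b = Sxy/Sxx = 379.4/113 = 3.357522
a = ȳ − b·x̄ = 43.65 − 3.357522·12.5 = 1.680973
Set a + b·x = 43.4: x = (43.4 − 1.680973) / 3.357522 = 12.425540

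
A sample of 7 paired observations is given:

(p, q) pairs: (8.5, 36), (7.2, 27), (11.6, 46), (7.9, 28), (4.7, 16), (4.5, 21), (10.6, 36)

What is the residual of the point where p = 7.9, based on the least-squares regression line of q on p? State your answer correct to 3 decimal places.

-2.154

n = 7, Σx = 55, Σy = 210, Σxy = 1806.5, Σx² = 475.76
Sxx = Σx² − (Σx)²/n = 475.76 − 432.142857 = 43.617143
Sxy = Σxy − (Σx)(Σy)/n = 1806.5 − 1650 = 156.5
b = Sxy/Sxx = 156.5/43.617143 = 3.588039
a = ȳ − b·x̄ = 30 − 3.588039·7.857143 = 1.808267
ŷ(7.9) = 1.808267 + 3.588039·7.9 = 30.153773
residual = y − ŷ = 28 − 30.153773 = -2.153773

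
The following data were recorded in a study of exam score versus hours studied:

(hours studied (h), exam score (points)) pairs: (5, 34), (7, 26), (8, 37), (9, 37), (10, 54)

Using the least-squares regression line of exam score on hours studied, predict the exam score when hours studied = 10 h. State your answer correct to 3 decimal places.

n = 5, Σx = 39, Σy = 188, Σxy = 1521, Σx² = 319
Sxx = Σx² − (Σx)²/n = 319 − 304.2 = 14.8
Sxy = Σxy − (Σx)(Σy)/n = 1521 − 1466.4 = 54.6
b = Sxy/Sxx = 54.6/14.8 = 3.689189
a = ȳ − b·x̄ = 37.6 − 3.689189·7.8 = 8.824324
ŷ(10) = a + b·10 = 8.824324 + 3.689189·10 = 45.716216

45.716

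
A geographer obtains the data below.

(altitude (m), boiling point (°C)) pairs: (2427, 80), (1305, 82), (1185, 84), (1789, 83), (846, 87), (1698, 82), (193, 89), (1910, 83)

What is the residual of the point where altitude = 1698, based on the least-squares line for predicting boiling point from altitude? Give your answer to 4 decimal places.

n = 8, Σx = 11353, Σy = 670, Σxy = 937742, Σx² = 19482369
Sxx = Σx² − (Σx)²/n = 19482369 − 16111326.125 = 3371042.875
Sxy = Σxy − (Σx)(Σy)/n = 937742 − 950813.75 = -13071.75
b = Sxy/Sxx = -13071.75/3371042.875 = -0.003878
a = ȳ − b·x̄ = 83.75 − (-0.003878)·1419.125 = 89.252881
ŷ(1698) = 89.252881 + (-0.003878)·1698 = 82.668618
residual = y − ŷ = 82 − 82.668618 = -0.668618

-0.6686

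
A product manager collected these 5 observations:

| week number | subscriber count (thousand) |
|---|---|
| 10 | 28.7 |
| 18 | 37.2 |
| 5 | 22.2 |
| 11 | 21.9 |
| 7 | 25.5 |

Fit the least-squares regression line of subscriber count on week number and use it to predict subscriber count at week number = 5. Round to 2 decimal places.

n = 5, Σx = 51, Σy = 135.5, Σxy = 1487, Σx² = 619
Sxx = Σx² − (Σx)²/n = 619 − 520.2 = 98.8
Sxy = Σxy − (Σx)(Σy)/n = 1487 − 1382.1 = 104.9
b = Sxy/Sxx = 104.9/98.8 = 1.061741
a = ȳ − b·x̄ = 27.1 − 1.061741·10.2 = 16.270243
ŷ(5) = a + b·5 = 16.270243 + 1.061741·5 = 21.578947

21.58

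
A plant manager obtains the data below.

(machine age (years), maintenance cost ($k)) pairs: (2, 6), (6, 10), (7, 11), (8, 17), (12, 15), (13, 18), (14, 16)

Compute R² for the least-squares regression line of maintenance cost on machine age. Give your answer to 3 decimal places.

n = 7, Σx = 62, Σy = 93, Σxy = 923, Σx² = 662, Σy² = 1351
Sxx = Σx² − (Σx)²/n = 662 − 549.142857 = 112.857143
Sxy = Σxy − (Σx)(Σy)/n = 923 − 823.714286 = 99.285714
Syy = Σy² − (Σy)²/n = 1351 − 1235.571429 = 115.428571
R² = Sxy²/(Sxx·Syy) = (99.285714)²/(112.857143·115.428571) = 0.756713

0.757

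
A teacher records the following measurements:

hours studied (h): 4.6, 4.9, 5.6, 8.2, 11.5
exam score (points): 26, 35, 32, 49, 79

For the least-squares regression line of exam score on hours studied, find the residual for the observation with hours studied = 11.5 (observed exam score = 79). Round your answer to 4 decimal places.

n = 5, Σx = 34.8, Σy = 221, Σxy = 1780.6, Σx² = 276.02
Sxx = Σx² − (Σx)²/n = 276.02 − 242.208 = 33.812
Sxy = Σxy − (Σx)(Σy)/n = 1780.6 − 1538.16 = 242.44
b = Sxy/Sxx = 242.44/33.812 = 7.170235
a = ȳ − b·x̄ = 44.2 − 7.170235·6.96 = -5.704839
ŷ(11.5) = -5.704839 + 7.170235·11.5 = 76.752869
residual = y − ŷ = 79 − 76.752869 = 2.247131

2.2471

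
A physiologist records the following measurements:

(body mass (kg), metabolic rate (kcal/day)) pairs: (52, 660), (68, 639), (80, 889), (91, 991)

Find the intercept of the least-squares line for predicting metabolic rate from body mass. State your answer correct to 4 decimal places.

n = 4, Σx = 291, Σy = 3179, Σxy = 239073, Σx² = 22009
Sxx = Σx² − (Σx)²/n = 22009 − 21170.25 = 838.75
Sxy = Σxy − (Σx)(Σy)/n = 239073 − 231272.25 = 7800.75
b = Sxy/Sxx = 7800.75/838.75 = 9.300447
a = ȳ − b·x̄ = 794.75 − 9.300447·72.75 = 118.142474

118.1425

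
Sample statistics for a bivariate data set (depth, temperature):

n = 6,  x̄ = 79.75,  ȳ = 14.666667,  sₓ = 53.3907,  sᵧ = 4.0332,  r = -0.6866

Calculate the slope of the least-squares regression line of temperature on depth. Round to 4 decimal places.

-0.0519

b = r · sᵧ/sₓ = -0.6866 · 4.0332/53.3907 = -0.051867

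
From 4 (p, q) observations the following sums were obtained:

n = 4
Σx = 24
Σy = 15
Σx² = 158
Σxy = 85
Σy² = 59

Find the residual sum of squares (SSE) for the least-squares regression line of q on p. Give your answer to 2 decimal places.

Sxx = Σx² − (Σx)²/n = 158 − 144 = 14
Sxy = Σxy − (Σx)(Σy)/n = 85 − 90 = -5
Syy = Σy² − (Σy)²/n = 59 − 56.25 = 2.75
b = Sxy/Sxx = -5/14 = -0.357143
SSE = Syy − b·Sxy = 2.75 − (-0.357143)·(-5) = 0.964286

0.96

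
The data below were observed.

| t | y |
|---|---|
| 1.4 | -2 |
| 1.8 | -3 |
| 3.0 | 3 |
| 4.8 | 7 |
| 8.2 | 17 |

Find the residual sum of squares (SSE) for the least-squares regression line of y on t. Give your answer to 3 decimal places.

n = 5, Σx = 19.2, Σy = 22, Σxy = 173.8, Σx² = 104.48, Σy² = 360
Sxx = Σx² − (Σx)²/n = 104.48 − 73.728 = 30.752
Sxy = Σxy − (Σx)(Σy)/n = 173.8 − 84.48 = 89.32
Syy = Σy² − (Σy)²/n = 360 − 96.8 = 263.2
b = Sxy/Sxx = 89.32/30.752 = 2.904527
SSE = Syy − b·Sxy = 263.2 − 2.904527·89.32 = 3.767690

3.768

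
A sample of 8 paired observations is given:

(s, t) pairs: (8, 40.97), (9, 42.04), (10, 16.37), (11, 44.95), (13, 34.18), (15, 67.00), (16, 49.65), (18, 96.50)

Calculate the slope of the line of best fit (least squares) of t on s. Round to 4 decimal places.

4.9918

n = 8, Σx = 100, Σy = 391.66, Σxy = 5345.01, Σx² = 1340
Sxx = Σx² − (Σx)²/n = 1340 − 1250 = 90
Sxy = Σxy − (Σx)(Σy)/n = 5345.01 − 4895.75 = 449.26
b = Sxy/Sxx = 449.26/90 = 4.991778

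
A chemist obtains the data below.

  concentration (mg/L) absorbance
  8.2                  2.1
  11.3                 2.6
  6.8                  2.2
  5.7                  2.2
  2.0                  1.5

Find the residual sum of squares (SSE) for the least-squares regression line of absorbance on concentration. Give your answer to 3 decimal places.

0.086

n = 5, Σx = 34, Σy = 10.6, Σxy = 77.1, Σx² = 277.66, Σy² = 23.1
Sxx = Σx² − (Σx)²/n = 277.66 − 231.2 = 46.46
Sxy = Σxy − (Σx)(Σy)/n = 77.1 − 72.08 = 5.02
Syy = Σy² − (Σy)²/n = 23.1 − 22.472 = 0.628
b = Sxy/Sxx = 5.02/46.46 = 0.108050
SSE = Syy − b·Sxy = 0.628 − 0.108050·5.02 = 0.085589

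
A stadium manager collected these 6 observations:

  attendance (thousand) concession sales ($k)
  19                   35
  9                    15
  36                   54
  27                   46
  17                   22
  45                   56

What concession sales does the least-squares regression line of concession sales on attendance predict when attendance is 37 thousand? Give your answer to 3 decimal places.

n = 6, Σx = 153, Σy = 228, Σxy = 6880, Σx² = 4781
Sxx = Σx² − (Σx)²/n = 4781 − 3901.5 = 879.5
Sxy = Σxy − (Σx)(Σy)/n = 6880 − 5814 = 1066
b = Sxy/Sxx = 1066/879.5 = 1.212052
a = ȳ − b·x̄ = 38 − 1.212052·25.5 = 7.092666
ŷ(37) = a + b·37 = 7.092666 + 1.212052·37 = 51.938601

51.939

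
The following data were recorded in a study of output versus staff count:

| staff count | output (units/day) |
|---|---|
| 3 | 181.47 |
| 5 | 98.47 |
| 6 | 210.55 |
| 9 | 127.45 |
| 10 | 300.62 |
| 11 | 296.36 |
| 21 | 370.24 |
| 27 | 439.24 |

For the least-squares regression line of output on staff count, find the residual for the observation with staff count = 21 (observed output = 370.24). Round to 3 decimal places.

n = 8, Σx = 92, Σy = 2024.4, Σxy = 29347.79, Σx² = 1542
Sxx = Σx² − (Σx)²/n = 1542 − 1058 = 484
Sxy = Σxy − (Σx)(Σy)/n = 29347.79 − 23280.6 = 6067.19
b = Sxy/Sxx = 6067.19/484 = 12.535517
a = ȳ − b·x̄ = 253.05 − 12.535517·11.5 = 108.891560
ŷ(21) = 108.891560 + 12.535517·21 = 372.137407
residual = y − ŷ = 370.24 − 372.137407 = -1.897407

-1.897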